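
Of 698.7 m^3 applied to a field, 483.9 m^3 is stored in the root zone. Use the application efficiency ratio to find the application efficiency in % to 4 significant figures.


Approach: apply the application efficiency ratio, Ea = (stored/applied)*100.
Ea = (483.9/698.7)*100 = 69.26 %
Therefore the application efficiency = 69.26 %.


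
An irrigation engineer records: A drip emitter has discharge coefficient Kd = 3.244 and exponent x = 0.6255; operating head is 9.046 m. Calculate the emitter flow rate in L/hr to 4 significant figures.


Approach: apply the emitter characteristic equation, q = Kd * h^x.
q = 3.244 * 9.046^0.6255 = 12.86 L/hr
Therefore the emitter flow rate = 12.86 L/hr.


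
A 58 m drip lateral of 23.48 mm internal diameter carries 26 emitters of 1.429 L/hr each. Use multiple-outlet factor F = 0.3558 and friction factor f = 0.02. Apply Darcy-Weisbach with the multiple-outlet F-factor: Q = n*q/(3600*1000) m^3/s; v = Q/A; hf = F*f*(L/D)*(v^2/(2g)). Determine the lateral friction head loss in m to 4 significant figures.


Q = 26*1.429/(3600*1000) = 1.03206e-05 m^3/s
A = pi*(23.48e-3/2)^2 = 4.32998e-04 m^2, so v = Q/A = 0.0238351 m/s
hf = 0.3558*0.02*(58/0.02348)*(0.0238351^2/(2*9.81)) = 0.0005090 m
Therefore the lateral friction head loss = 0.0005090 m.


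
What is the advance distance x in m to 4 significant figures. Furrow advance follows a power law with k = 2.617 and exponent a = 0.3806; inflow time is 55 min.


Approach: apply the power-law advance function, x = k*t^a.
x = 2.617 * 55^0.3806 = 12.03 m
Therefore the advance distance x = 12.03 m.


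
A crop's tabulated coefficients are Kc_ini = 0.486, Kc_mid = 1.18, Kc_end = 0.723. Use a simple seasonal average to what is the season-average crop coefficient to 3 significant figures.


Approach: apply a simple seasonal average, Kc_avg = (Kc_ini + Kc_mid + Kc_end)/3.
Kc_avg = (0.486 + 1.18 + 0.723)/3 = 0.796
Therefore the season-average crop coefficient = 0.796.


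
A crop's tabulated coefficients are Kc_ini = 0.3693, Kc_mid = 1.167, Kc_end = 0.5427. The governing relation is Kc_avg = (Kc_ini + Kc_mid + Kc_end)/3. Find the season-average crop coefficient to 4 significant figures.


Kc_avg = (0.3693 + 1.167 + 0.5427)/3 = 0.6930
Therefore the season-average crop coefficient = 0.6930.


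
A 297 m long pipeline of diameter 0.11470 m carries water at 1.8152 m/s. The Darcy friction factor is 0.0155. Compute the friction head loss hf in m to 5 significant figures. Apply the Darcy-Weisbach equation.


Approach: apply the Darcy-Weisbach equation, hf = f*(L/D)*(v^2/(2g)).
hf = 0.0155 * (297/0.11470) * (1.8152^2 / (2*9.81))
hf = 6.7402 m
Therefore the friction head loss hf = 6.7402 m.


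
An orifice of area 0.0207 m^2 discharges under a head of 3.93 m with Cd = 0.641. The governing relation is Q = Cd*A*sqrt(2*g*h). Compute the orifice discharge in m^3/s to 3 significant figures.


Q = 0.641 * 0.0207 * sqrt(2*9.81*3.93) = 0.117 m^3/s
Therefore the orifice discharge = 0.117 m^3/s.


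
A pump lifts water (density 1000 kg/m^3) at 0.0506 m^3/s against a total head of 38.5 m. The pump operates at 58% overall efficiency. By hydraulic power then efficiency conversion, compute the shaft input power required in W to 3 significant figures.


Approach: apply hydraulic power then efficiency conversion, P = rho*g*Q*H; P_in = P/eta.
Step 1 — hydraulic power (P = rho*g*Q*H):
  P = 1000 * 9.81 * 0.0506 * 38.5 = 19111 W
Step 2 — input power: P_in = P/eta = 19111 / 0.58 = 32900 W
Therefore the shaft input power required = 32900 W.


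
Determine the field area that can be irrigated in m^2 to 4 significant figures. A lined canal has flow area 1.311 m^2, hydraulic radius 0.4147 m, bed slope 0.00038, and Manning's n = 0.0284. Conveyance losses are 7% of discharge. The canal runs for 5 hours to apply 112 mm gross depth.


Approach: apply Manning's equation with a conveyance and depth budget, Q = (1/n)*A*R^(2/3)*S^(1/2); Q_field = Q*(1-loss); Area = Q_field*t/(d/1000).
Step 1 — canal discharge (Manning's equation):
  Q = (1/0.0284) * 1.311 * 0.4147^(2/3) * 0.00038^(1/2) = 0.500417 m^3/s
Step 2 — delivered flow: Q_field = 0.500417*(1 - 7/100) = 0.465388 m^3/s
Step 3 — volume delivered: V = 0.465388 * 5*3600 = 8376.98 m^3
Step 4 — area served: A = V / (depth/1000) = 8376.98 / 0.112 = 74790 m^2
Therefore the field area that can be irrigated = 74790 m^2.


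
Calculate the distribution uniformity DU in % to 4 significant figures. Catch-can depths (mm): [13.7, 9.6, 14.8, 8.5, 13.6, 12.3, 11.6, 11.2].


Approach: apply the low-quarter distribution uniformity, DU = (mean of lowest quarter of readings / overall mean)*100.
sorted lowest 2 of 8: [8.5, 9.6] -> mean = 9.05000 mm
overall mean = 11.9125 mm
DU = (9.05000/11.9125)*100 = 75.97 %
Therefore the distribution uniformity DU = 75.97 %.


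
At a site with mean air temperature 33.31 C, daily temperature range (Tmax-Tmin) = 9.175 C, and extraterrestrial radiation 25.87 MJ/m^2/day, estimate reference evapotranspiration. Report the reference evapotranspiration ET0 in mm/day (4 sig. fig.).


Approach: apply the Hargreaves-Samani method, ET0 = 0.0023*(Tmean+17.8)*sqrt(Tmax-Tmin)*0.408*Ra.
ET0 = 0.0023*(33.31+17.8)*sqrt(9.175)*0.408*25.87 = 3.758 mm/day
Therefore the reference evapotranspiration ET0 = 3.758 mm/day.


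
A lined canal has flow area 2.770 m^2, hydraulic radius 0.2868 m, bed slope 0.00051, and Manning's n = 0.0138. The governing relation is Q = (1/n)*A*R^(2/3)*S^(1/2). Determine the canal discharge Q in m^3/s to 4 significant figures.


Q = (1/0.0138) * 2.770 * 0.2868^(2/3) * 0.00051^(1/2) = 1.971 m^3/s
Therefore the canal discharge Q = 1.971 m^3/s.


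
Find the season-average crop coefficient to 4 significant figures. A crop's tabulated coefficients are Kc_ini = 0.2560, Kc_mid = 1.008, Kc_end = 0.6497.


Approach: apply a simple seasonal average, Kc_avg = (Kc_ini + Kc_mid + Kc_end)/3.
Kc_avg = (0.2560 + 1.008 + 0.6497)/3 = 0.6379
Therefore the season-average crop coefficient = 0.6379.


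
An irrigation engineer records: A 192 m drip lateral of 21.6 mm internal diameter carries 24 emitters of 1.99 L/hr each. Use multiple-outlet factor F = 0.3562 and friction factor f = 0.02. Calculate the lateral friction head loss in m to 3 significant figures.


Approach: apply Darcy-Weisbach with the multiple-outlet F-factor, Q = n*q/(3600*1000) m^3/s; v = Q/A; hf = F*f*(L/D)*(v^2/(2g)).
Q = 24*1.99/(3600*1000) = 1.3267e-05 m^3/s
A = pi*(21.6e-3/2)^2 = 3.6644e-04 m^2, so v = Q/A = 0.036205 m/s
hf = 0.3562*0.02*(192/0.0216)*(0.036205^2/(2*9.81)) = 0.00423 m
Therefore the lateral friction head loss = 0.00423 m.


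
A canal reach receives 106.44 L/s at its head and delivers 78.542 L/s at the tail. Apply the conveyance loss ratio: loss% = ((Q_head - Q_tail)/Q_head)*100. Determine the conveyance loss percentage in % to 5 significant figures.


loss = ((106.44 - 78.542)/106.44)*100 = 26.210 %
Therefore the conveyance loss percentage = 26.210 %.


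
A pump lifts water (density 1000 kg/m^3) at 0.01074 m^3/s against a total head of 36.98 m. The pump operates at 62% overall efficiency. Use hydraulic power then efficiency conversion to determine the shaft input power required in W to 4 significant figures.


Approach: apply hydraulic power then efficiency conversion, P = rho*g*Q*H; P_in = P/eta.
Step 1 — hydraulic power (P = rho*g*Q*H):
  P = 1000 * 9.81 * 0.01074 * 36.98 = 3896.19 W
Step 2 — input power: P_in = P/eta = 3896.19 / 0.62 = 6284 W
Therefore the shaft input power required = 6284 W.


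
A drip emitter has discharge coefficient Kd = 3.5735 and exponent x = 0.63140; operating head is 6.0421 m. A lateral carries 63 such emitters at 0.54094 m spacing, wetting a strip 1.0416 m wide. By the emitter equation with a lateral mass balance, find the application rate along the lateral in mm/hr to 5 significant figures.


Approach: apply the emitter equation with a lateral mass balance, q = Kd*h^x; Q = n*q; rate = Q/(n*spacing*width).
Step 1 — single emitter flow (q = Kd*h^x):
  q = 3.5735 * 6.0421^0.63140 = 11.12592 L/hr
Step 2 — total lateral flow: Q = 63 * 11.12592 = 700.9328 L/hr
Step 3 — wetted area: A = 63 * 0.54094 * 1.0416 = 35.49692 m^2
Step 4 — application rate: Q/A = 700.9328/35.49692 = 19.746 mm/hr
Therefore the application rate along the lateral = 19.746 mm/hr.


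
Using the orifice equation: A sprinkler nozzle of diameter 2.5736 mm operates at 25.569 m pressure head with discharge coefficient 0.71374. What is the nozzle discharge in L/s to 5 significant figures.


Approach: apply the orifice equation, Q = Cd*A*sqrt(2*g*h), A = pi*(d/2)^2.
A = pi*(2.5736e-3/2)^2 = 5.202020e-06 m^2
Q = 0.71374 * 5.202020e-06 * sqrt(2*9.81*25.569) * 1000 = 0.083161 L/s
Therefore the nozzle discharge = 0.083161 L/s.


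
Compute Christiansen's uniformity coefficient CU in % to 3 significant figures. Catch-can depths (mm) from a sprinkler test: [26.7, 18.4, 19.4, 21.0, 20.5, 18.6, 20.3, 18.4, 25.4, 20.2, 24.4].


Approach: apply Christiansen's uniformity coefficient, CU = (1 - mean_abs_deviation/mean)*100.
mean = 21.209 mm
mean |d_i - mean| = 2.3405 mm
CU = (1 - 2.3405/21.209)*100 = 89.0 %
Therefore Christiansen's uniformity coefficient CU = 89.0 %.


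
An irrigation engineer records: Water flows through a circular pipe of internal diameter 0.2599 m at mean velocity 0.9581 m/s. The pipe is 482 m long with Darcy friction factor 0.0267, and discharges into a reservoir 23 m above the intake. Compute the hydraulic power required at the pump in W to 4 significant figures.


Approach: apply continuity + Darcy-Weisbach + hydraulic power, Q = A*v; hf = f*(L/D)*(v^2/(2g)); H = static + hf; P = rho*g*Q*H.
Step 1 — flow rate (continuity, Q = A*v):
  A = pi*(0.2599/2)^2 = 0.0530521 m^2
  Q = 0.0530521 * 0.9581 = 0.0508292 m^3/s
Step 2 — friction head loss (Darcy-Weisbach):
  hf = 0.0267 * (482/0.2599) * (0.9581^2 / (2*9.81))
  hf = 2.31673 m
Step 3 — total head: H = 23 + 2.31673 = 25.3167 m
Step 4 — hydraulic power (P = rho*g*Q*H):
  P = 1000 * 9.81 * 0.0508292 * 25.3167 = 12620 W
Therefore the hydraulic power required at the pump = 12620 W.


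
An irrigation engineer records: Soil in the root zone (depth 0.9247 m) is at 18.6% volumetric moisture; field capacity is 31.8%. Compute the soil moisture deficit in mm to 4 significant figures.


Approach: apply the soil moisture deficit relation, SMD = (FC - theta)/100 * depth * 1000.
SMD = (31.8 - 18.6)/100 * 0.9247 * 1000 = 122.1 mm
Therefore the soil moisture deficit = 122.1 mm.


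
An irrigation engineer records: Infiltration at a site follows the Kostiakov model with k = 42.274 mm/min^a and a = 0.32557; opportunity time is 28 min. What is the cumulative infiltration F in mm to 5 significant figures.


Approach: apply the Kostiakov infiltration equation, F = k*t^a.
F = 42.274 * 28^0.32557 = 125.09 mm
Therefore the cumulative infiltration F = 125.09 mm.


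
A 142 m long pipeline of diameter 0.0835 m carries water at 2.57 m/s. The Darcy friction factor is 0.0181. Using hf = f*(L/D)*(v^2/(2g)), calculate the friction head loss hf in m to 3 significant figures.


hf = 0.0181 * (142/0.0835) * (2.57^2 / (2*9.81))
hf = 10.4 m
Therefore the friction head loss hf = 10.4 m.


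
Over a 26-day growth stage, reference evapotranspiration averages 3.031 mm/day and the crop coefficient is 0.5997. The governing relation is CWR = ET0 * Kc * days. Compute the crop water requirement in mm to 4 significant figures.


CWR = 3.031 * 0.5997 * 26 = 47.26 mm
Therefore the crop water requirement = 47.26 mm.


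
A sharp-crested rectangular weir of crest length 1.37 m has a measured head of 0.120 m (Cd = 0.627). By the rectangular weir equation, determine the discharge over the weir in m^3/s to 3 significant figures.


Approach: apply the rectangular weir equation, Q = (2/3)*Cd*L*sqrt(2g)*H^1.5.
Q = (2/3)*0.627*1.37*sqrt(2*9.81)*0.120^1.5 = 0.105 m^3/s
Therefore the discharge over the weir = 0.105 m^3/s.


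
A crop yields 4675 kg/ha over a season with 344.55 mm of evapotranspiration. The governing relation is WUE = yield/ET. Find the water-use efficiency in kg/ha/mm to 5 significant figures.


WUE = 4675 / 344.55 = 13.568 kg/ha/mm
Therefore the water-use efficiency = 13.568 kg/ha/mm.


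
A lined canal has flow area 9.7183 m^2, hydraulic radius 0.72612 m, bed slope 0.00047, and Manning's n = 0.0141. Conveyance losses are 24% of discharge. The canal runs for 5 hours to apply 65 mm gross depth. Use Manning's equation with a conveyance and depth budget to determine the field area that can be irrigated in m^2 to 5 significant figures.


Approach: apply Manning's equation with a conveyance and depth budget, Q = (1/n)*A*R^(2/3)*S^(1/2); Q_field = Q*(1-loss); Area = Q_field*t/(d/1000).
Step 1 — canal discharge (Manning's equation):
  Q = (1/0.0141) * 9.7183 * 0.72612^(2/3) * 0.00047^(1/2) = 12.07144 m^3/s
Step 2 — delivered flow: Q_field = 12.07144*(1 - 24/100) = 9.174294 m^3/s
Step 3 — volume delivered: V = 9.174294 * 5*3600 = 165137.3 m^3
Step 4 — area served: A = V / (depth/1000) = 165137.3 / 0.065 = 2540600 m^2
Therefore the field area that can be irrigated = 2540600 m^2.


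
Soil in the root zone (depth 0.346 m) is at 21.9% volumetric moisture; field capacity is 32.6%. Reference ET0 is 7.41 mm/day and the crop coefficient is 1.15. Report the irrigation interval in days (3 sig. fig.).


Approach: apply soil-water budget scheduling, SMD = (FC-theta)/100*depth*1000; ETc = ET0*Kc; interval = SMD/ETc.
Step 1 — soil moisture deficit:
  SMD = (32.6 - 21.9)/100 * 0.346 * 1000 = 37.022 mm
Step 2 — daily crop ET (ETc = ET0*Kc):
  ETc = 7.41 * 1.15 = 8.5215 mm/day
Step 3 — irrigation interval (SMD/ETc):
  interval = 37.022 / 8.5215 = 4.34 days
Therefore the irrigation interval = 4.34 days.


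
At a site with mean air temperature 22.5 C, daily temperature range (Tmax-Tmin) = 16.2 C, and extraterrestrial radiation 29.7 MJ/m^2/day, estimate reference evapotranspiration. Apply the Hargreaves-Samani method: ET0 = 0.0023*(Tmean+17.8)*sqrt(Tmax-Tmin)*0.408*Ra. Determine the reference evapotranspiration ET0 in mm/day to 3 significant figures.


ET0 = 0.0023*(22.5+17.8)*sqrt(16.2)*0.408*29.7 = 4.52 mm/day
Therefore the reference evapotranspiration ET0 = 4.52 mm/day.


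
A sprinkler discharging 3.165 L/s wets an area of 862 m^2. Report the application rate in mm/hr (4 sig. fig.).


Approach: apply the application rate relation, rate = (Q/A)*3600.
rate = (3.165 / 862) * 3600 = 13.22 mm/hr
Therefore the application rate = 13.22 mm/hr.


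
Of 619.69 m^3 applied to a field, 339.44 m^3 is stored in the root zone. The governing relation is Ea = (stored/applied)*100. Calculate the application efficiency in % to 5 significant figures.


Ea = (339.44/619.69)*100 = 54.776 %
Therefore the application efficiency = 54.776 %.


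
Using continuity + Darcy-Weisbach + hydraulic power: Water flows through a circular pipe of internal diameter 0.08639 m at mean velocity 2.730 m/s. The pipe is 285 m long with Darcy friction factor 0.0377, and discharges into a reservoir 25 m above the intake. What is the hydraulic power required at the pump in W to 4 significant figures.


Approach: apply continuity + Darcy-Weisbach + hydraulic power, Q = A*v; hf = f*(L/D)*(v^2/(2g)); H = static + hf; P = rho*g*Q*H.
Step 1 — flow rate (continuity, Q = A*v):
  A = pi*(0.08639/2)^2 = 0.00586161 m^2
  Q = 0.00586161 * 2.730 = 0.0160022 m^3/s
Step 2 — friction head loss (Darcy-Weisbach):
  hf = 0.0377 * (285/0.08639) * (2.730^2 / (2*9.81))
  hf = 47.2443 m
Step 3 — total head: H = 25 + 47.2443 = 72.2443 m
Step 4 — hydraulic power (P = rho*g*Q*H):
  P = 1000 * 9.81 * 0.0160022 * 72.2443 = 11340 W
Therefore the hydraulic power required at the pump = 11340 W.


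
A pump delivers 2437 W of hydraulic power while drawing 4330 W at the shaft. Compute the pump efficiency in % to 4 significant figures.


Approach: apply the efficiency ratio, eta = (P_out/P_in)*100.
eta = (2437 / 4330) * 100 = 56.28 %
Therefore the pump efficiency = 56.28 %.


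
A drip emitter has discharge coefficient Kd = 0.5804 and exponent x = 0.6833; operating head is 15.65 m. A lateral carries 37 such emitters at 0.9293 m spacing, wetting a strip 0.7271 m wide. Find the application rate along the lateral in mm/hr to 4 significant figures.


Approach: apply the emitter equation with a lateral mass balance, q = Kd*h^x; Q = n*q; rate = Q/(n*spacing*width).
Step 1 — single emitter flow (q = Kd*h^x):
  q = 0.5804 * 15.65^0.6833 = 3.80136 L/hr
Step 2 — total lateral flow: Q = 37 * 3.80136 = 140.650 L/hr
Step 3 — wetted area: A = 37 * 0.9293 * 0.7271 = 25.0007 m^2
Step 4 — application rate: Q/A = 140.650/25.0007 = 5.626 mm/hr
Therefore the application rate along the lateral = 5.626 mm/hr.


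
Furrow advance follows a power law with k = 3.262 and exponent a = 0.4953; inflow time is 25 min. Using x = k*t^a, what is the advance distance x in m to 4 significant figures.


x = 3.262 * 25^0.4953 = 16.07 m
Therefore the advance distance x = 16.07 m.


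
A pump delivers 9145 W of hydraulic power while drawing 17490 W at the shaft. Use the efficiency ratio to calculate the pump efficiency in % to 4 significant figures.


Approach: apply the efficiency ratio, eta = (P_out/P_in)*100.
eta = (9145 / 17490) * 100 = 52.29 %
Therefore the pump efficiency = 52.29 %.


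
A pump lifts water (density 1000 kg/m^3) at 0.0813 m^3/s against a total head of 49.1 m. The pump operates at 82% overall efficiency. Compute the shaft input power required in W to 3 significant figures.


Approach: apply hydraulic power then efficiency conversion, P = rho*g*Q*H; P_in = P/eta.
Step 1 — hydraulic power (P = rho*g*Q*H):
  P = 1000 * 9.81 * 0.0813 * 49.1 = 39160 W
Step 2 — input power: P_in = P/eta = 39160 / 0.82 = 47800 W
Therefore the shaft input power required = 47800 W.


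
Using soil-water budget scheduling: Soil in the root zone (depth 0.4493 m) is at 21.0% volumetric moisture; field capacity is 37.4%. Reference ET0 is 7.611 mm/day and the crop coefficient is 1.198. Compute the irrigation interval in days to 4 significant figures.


Approach: apply soil-water budget scheduling, SMD = (FC-theta)/100*depth*1000; ETc = ET0*Kc; interval = SMD/ETc.
Step 1 — soil moisture deficit:
  SMD = (37.4 - 21.0)/100 * 0.4493 * 1000 = 73.6852 mm
Step 2 — daily crop ET (ETc = ET0*Kc):
  ETc = 7.611 * 1.198 = 9.11798 mm/day
Step 3 — irrigation interval (SMD/ETc):
  interval = 73.6852 / 9.11798 = 8.081 days
Therefore the irrigation interval = 8.081 days.


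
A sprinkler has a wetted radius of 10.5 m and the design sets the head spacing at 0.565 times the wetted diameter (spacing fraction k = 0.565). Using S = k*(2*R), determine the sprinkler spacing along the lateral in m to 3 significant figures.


S = 0.565 * (2 * 10.5) = 11.9 m
Therefore the sprinkler spacing along the lateral = 11.9 m.


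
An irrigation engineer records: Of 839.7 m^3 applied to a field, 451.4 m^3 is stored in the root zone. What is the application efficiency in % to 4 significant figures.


Approach: apply the application efficiency ratio, Ea = (stored/applied)*100.
Ea = (451.4/839.7)*100 = 53.76 %
Therefore the application efficiency = 53.76 %.


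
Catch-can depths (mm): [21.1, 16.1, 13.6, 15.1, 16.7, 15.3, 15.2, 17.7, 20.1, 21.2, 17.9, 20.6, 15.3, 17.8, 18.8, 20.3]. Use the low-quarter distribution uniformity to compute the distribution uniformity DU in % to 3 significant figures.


Approach: apply the low-quarter distribution uniformity, DU = (mean of lowest quarter of readings / overall mean)*100.
sorted lowest 4 of 16: [13.6, 15.1, 15.2, 15.3] -> mean = 14.800 mm
overall mean = 17.675 mm
DU = (14.800/17.675)*100 = 83.7 %
Therefore the distribution uniformity DU = 83.7 %.


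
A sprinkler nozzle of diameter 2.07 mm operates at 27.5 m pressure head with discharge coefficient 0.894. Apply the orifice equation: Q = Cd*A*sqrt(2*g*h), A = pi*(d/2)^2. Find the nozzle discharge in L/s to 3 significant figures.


A = pi*(2.07e-3/2)^2 = 3.3654e-06 m^2
Q = 0.894 * 3.3654e-06 * sqrt(2*9.81*27.5) * 1000 = 0.0699 L/s
Therefore the nozzle discharge = 0.0699 L/s.


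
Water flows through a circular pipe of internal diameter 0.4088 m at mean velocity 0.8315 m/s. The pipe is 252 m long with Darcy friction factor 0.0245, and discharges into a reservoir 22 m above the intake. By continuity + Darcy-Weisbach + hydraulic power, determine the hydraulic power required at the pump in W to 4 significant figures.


Approach: apply continuity + Darcy-Weisbach + hydraulic power, Q = A*v; hf = f*(L/D)*(v^2/(2g)); H = static + hf; P = rho*g*Q*H.
Step 1 — flow rate (continuity, Q = A*v):
  A = pi*(0.4088/2)^2 = 0.131254 m^2
  Q = 0.131254 * 0.8315 = 0.109137 m^3/s
Step 2 — friction head loss (Darcy-Weisbach):
  hf = 0.0245 * (252/0.4088) * (0.8315^2 / (2*9.81))
  hf = 0.532208 m
Step 3 — total head: H = 22 + 0.532208 = 22.5322 m
Step 4 — hydraulic power (P = rho*g*Q*H):
  P = 1000 * 9.81 * 0.109137 * 22.5322 = 24120 W
Therefore the hydraulic power required at the pump = 24120 W.


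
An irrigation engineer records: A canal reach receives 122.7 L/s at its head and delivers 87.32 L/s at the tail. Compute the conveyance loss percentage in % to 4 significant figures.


Approach: apply the conveyance loss ratio, loss% = ((Q_head - Q_tail)/Q_head)*100.
loss = ((122.7 - 87.32)/122.7)*100 = 28.83 %
Therefore the conveyance loss percentage = 28.83 %.


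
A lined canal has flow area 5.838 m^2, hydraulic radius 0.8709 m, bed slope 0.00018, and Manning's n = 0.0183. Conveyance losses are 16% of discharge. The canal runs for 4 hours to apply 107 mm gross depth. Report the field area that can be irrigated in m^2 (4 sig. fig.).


Approach: apply Manning's equation with a conveyance and depth budget, Q = (1/n)*A*R^(2/3)*S^(1/2); Q_field = Q*(1-loss); Area = Q_field*t/(d/1000).
Step 1 — canal discharge (Manning's equation):
  Q = (1/0.0183) * 5.838 * 0.8709^(2/3) * 0.00018^(1/2) = 3.90327 m^3/s
Step 2 — delivered flow: Q_field = 3.90327*(1 - 16/100) = 3.27874 m^3/s
Step 3 — volume delivered: V = 3.27874 * 4*3600 = 47213.9 m^3
Step 4 — area served: A = V / (depth/1000) = 47213.9 / 0.107 = 441300 m^2
Therefore the field area that can be irrigated = 441300 m^2.


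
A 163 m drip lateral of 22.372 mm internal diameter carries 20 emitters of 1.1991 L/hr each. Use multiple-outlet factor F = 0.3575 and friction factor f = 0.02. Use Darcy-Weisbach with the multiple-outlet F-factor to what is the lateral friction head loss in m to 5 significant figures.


Approach: apply Darcy-Weisbach with the multiple-outlet F-factor, Q = n*q/(3600*1000) m^3/s; v = Q/A; hf = F*f*(L/D)*(v^2/(2g)).
Q = 20*1.1991/(3600*1000) = 6.661667e-06 m^3/s
A = pi*(22.372e-3/2)^2 = 3.930968e-04 m^2, so v = Q/A = 0.01694663 m/s
hf = 0.3575*0.02*(163/0.022372)*(0.01694663^2/(2*9.81)) = 0.00076253 m
Therefore the lateral friction head loss = 0.00076253 m.


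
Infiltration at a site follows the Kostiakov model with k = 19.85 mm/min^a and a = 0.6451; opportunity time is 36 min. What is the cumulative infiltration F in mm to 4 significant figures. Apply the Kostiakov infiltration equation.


Approach: apply the Kostiakov infiltration equation, F = k*t^a.
F = 19.85 * 36^0.6451 = 200.3 mm
Therefore the cumulative infiltration F = 200.3 mm.


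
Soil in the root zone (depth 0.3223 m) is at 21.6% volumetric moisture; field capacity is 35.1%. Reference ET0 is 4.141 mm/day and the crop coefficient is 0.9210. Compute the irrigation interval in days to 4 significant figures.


Approach: apply soil-water budget scheduling, SMD = (FC-theta)/100*depth*1000; ETc = ET0*Kc; interval = SMD/ETc.
Step 1 — soil moisture deficit:
  SMD = (35.1 - 21.6)/100 * 0.3223 * 1000 = 43.5105 mm
Step 2 — daily crop ET (ETc = ET0*Kc):
  ETc = 4.141 * 0.9210 = 3.81386 mm/day
Step 3 — irrigation interval (SMD/ETc):
  interval = 43.5105 / 3.81386 = 11.41 days
Therefore the irrigation interval = 11.41 days.


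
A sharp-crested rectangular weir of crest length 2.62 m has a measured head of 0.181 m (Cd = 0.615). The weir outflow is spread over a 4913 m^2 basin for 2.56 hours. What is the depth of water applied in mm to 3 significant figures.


Approach: apply the rectangular weir equation with a volume-to-depth conversion, Q = (2/3)*Cd*L*sqrt(2g)*H^1.5; d = Q*t/A * 1000.
Step 1 — weir discharge:
  Q = (2/3)*0.615*2.62*sqrt(2*9.81)*0.181^1.5 = 0.36640 m^3/s
Step 2 — volume: V = 0.36640 * 2.56*3600 = 3376.7 m^3
Step 3 — depth: d = V/A * 1000 = 3376.7/4913 * 1000 = 687 mm
Therefore the depth of water applied = 687 mm.


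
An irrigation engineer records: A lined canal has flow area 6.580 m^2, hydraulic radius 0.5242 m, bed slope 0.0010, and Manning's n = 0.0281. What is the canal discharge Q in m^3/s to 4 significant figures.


Approach: apply Manning's equation, Q = (1/n)*A*R^(2/3)*S^(1/2).
Q = (1/0.0281) * 6.580 * 0.5242^(2/3) * 0.0010^(1/2) = 4.814 m^3/s
Therefore the canal discharge Q = 4.814 m^3/s.


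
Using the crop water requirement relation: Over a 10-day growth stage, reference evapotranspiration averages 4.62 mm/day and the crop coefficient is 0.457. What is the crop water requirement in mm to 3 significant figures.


Approach: apply the crop water requirement relation, CWR = ET0 * Kc * days.
CWR = 4.62 * 0.457 * 10 = 21.1 mm
Therefore the crop water requirement = 21.1 mm.


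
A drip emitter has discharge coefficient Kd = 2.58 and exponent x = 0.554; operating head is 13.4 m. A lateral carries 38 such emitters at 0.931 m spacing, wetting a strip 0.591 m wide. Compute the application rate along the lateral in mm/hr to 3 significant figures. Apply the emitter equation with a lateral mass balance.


Approach: apply the emitter equation with a lateral mass balance, q = Kd*h^x; Q = n*q; rate = Q/(n*spacing*width).
Step 1 — single emitter flow (q = Kd*h^x):
  q = 2.58 * 13.4^0.554 = 10.865 L/hr
Step 2 — total lateral flow: Q = 38 * 10.865 = 412.88 L/hr
Step 3 — wetted area: A = 38 * 0.931 * 0.591 = 20.908 m^2
Step 4 — application rate: Q/A = 412.88/20.908 = 19.7 mm/hr
Therefore the application rate along the lateral = 19.7 mm/hr.


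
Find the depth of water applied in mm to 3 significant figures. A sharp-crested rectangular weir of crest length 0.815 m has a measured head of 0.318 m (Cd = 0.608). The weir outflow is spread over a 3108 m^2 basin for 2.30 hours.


Approach: apply the rectangular weir equation with a volume-to-depth conversion, Q = (2/3)*Cd*L*sqrt(2g)*H^1.5; d = Q*t/A * 1000.
Step 1 — weir discharge:
  Q = (2/3)*0.608*0.815*sqrt(2*9.81)*0.318^1.5 = 0.26240 m^3/s
Step 2 — volume: V = 0.26240 * 2.30*3600 = 2172.7 m^3
Step 3 — depth: d = V/A * 1000 = 2172.7/3108 * 1000 = 699 mm
Therefore the depth of water applied = 699 mm.


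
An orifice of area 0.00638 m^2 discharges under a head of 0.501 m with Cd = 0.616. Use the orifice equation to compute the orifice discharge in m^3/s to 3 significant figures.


Approach: apply the orifice equation, Q = Cd*A*sqrt(2*g*h).
Q = 0.616 * 0.00638 * sqrt(2*9.81*0.501) = 0.0123 m^3/s
Therefore the orifice discharge = 0.0123 m^3/s.


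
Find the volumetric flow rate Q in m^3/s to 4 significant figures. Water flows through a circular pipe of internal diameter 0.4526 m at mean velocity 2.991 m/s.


Approach: apply the continuity equation for pipe flow, Q = A * v with A = pi*(D/2)^2.
A = pi*(0.4526/2)^2 = 0.160886 m^2
Q = 0.160886 * 2.991 = 0.4812 m^3/s
Therefore the volumetric flow rate Q = 0.4812 m^3/s.


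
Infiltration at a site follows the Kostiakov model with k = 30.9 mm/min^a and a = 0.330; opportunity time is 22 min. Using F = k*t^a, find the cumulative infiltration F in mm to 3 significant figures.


F = 30.9 * 22^0.330 = 85.7 mm
Therefore the cumulative infiltration F = 85.7 mm.


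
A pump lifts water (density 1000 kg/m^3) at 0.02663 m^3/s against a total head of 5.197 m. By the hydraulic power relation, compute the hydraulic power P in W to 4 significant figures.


Approach: apply the hydraulic power relation, P = rho*g*Q*H.
P = 1000 * 9.81 * 0.02663 * 5.197 = 1358 W
Therefore the hydraulic power P = 1358 W.


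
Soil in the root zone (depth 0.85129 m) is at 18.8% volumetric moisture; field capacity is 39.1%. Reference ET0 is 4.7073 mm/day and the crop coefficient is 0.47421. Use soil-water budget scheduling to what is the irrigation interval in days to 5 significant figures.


Approach: apply soil-water budget scheduling, SMD = (FC-theta)/100*depth*1000; ETc = ET0*Kc; interval = SMD/ETc.
Step 1 — soil moisture deficit:
  SMD = (39.1 - 18.8)/100 * 0.85129 * 1000 = 172.8119 mm
Step 2 — daily crop ET (ETc = ET0*Kc):
  ETc = 4.7073 * 0.47421 = 2.232249 mm/day
Step 3 — irrigation interval (SMD/ETc):
  interval = 172.8119 / 2.232249 = 77.416 days
Therefore the irrigation interval = 77.416 days.


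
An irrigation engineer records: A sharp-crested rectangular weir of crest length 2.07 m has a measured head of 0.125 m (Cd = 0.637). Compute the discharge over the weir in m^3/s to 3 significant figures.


Approach: apply the rectangular weir equation, Q = (2/3)*Cd*L*sqrt(2g)*H^1.5.
Q = (2/3)*0.637*2.07*sqrt(2*9.81)*0.125^1.5 = 0.172 m^3/s
Therefore the discharge over the weir = 0.172 m^3/s.


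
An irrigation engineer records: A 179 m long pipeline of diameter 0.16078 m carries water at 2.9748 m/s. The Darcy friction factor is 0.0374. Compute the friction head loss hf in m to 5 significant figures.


Approach: apply the Darcy-Weisbach equation, hf = f*(L/D)*(v^2/(2g)).
hf = 0.0374 * (179/0.16078) * (2.9748^2 / (2*9.81))
hf = 18.781 m
Therefore the friction head loss hf = 18.781 m.


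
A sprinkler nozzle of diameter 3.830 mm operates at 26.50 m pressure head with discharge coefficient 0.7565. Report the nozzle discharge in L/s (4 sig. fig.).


Approach: apply the orifice equation, Q = Cd*A*sqrt(2*g*h), A = pi*(d/2)^2.
A = pi*(3.830e-3/2)^2 = 1.15209e-05 m^2
Q = 0.7565 * 1.15209e-05 * sqrt(2*9.81*26.50) * 1000 = 0.1987 L/s
Therefore the nozzle discharge = 0.1987 L/s.


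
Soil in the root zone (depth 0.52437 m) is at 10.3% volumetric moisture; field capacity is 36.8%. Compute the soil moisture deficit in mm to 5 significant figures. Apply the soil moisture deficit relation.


Approach: apply the soil moisture deficit relation, SMD = (FC - theta)/100 * depth * 1000.
SMD = (36.8 - 10.3)/100 * 0.52437 * 1000 = 138.96 mm
Therefore the soil moisture deficit = 138.96 mm.


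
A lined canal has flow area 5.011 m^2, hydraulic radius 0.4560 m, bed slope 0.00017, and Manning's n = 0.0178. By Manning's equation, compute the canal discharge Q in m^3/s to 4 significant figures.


Approach: apply Manning's equation, Q = (1/n)*A*R^(2/3)*S^(1/2).
Q = (1/0.0178) * 5.011 * 0.4560^(2/3) * 0.00017^(1/2) = 2.175 m^3/s
Therefore the canal discharge Q = 2.175 m^3/s.


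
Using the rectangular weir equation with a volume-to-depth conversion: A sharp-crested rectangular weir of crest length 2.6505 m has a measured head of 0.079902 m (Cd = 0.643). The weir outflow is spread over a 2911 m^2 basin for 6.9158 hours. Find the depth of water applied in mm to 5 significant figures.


Approach: apply the rectangular weir equation with a volume-to-depth conversion, Q = (2/3)*Cd*L*sqrt(2g)*H^1.5; d = Q*t/A * 1000.
Step 1 — weir discharge:
  Q = (2/3)*0.643*2.6505*sqrt(2*9.81)*0.079902^1.5 = 0.1136668 m^3/s
Step 2 — volume: V = 0.1136668 * 6.9158*3600 = 2829.948 m^3
Step 3 — depth: d = V/A * 1000 = 2829.948/2911 * 1000 = 972.16 mm
Therefore the depth of water applied = 972.16 mm.


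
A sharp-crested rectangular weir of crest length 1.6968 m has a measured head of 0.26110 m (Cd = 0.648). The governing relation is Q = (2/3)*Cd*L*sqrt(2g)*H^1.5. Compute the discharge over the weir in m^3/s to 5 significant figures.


Q = (2/3)*0.648*1.6968*sqrt(2*9.81)*0.26110^1.5 = 0.43319 m^3/s
Therefore the discharge over the weir = 0.43319 m^3/s.


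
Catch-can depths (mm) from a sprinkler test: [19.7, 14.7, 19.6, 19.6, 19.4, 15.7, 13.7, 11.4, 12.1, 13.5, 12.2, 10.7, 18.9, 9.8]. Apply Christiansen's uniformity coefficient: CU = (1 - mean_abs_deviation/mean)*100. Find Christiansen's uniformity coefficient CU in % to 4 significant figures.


mean = 15.0714 mm
mean |d_i - mean| = 3.21020 mm
CU = (1 - 3.21020/15.0714)*100 = 78.70 %
Therefore Christiansen's uniformity coefficient CU = 78.70 %.


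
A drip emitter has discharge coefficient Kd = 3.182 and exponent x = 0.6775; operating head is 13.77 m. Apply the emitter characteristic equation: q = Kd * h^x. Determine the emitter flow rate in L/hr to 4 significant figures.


q = 3.182 * 13.77^0.6775 = 18.81 L/hr
Therefore the emitter flow rate = 18.81 L/hr.


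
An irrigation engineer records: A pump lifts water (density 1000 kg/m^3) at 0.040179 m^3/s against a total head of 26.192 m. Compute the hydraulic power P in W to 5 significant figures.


Approach: apply the hydraulic power relation, P = rho*g*Q*H.
P = 1000 * 9.81 * 0.040179 * 26.192 = 10324 W
Therefore the hydraulic power P = 10324 W.


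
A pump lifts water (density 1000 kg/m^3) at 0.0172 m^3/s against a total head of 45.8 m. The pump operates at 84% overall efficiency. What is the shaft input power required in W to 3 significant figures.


Approach: apply hydraulic power then efficiency conversion, P = rho*g*Q*H; P_in = P/eta.
Step 1 — hydraulic power (P = rho*g*Q*H):
  P = 1000 * 9.81 * 0.0172 * 45.8 = 7727.9 W
Step 2 — input power: P_in = P/eta = 7727.9 / 0.84 = 9200 W
Therefore the shaft input power required = 9200 W.


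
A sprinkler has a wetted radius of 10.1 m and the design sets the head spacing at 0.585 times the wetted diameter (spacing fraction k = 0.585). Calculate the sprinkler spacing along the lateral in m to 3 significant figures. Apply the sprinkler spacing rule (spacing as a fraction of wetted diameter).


Approach: apply the sprinkler spacing rule (spacing as a fraction of wetted diameter), S = k*(2*R).
S = 0.585 * (2 * 10.1) = 11.8 m
Therefore the sprinkler spacing along the lateral = 11.8 m.


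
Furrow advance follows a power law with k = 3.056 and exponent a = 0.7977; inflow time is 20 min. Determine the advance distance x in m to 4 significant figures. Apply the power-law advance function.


Approach: apply the power-law advance function, x = k*t^a.
x = 3.056 * 20^0.7977 = 33.34 m
Therefore the advance distance x = 33.34 m.


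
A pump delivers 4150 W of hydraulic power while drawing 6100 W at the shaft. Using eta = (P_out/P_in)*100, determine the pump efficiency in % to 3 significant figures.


eta = (4150 / 6100) * 100 = 68.0 %
Therefore the pump efficiency = 68.0 %.


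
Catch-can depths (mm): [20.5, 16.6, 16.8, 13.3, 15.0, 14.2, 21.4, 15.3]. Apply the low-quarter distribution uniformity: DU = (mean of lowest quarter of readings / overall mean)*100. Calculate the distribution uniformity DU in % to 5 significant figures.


sorted lowest 2 of 8: [13.3, 14.2] -> mean = 13.75000 mm
overall mean = 16.63750 mm
DU = (13.75000/16.63750)*100 = 82.645 %
Therefore the distribution uniformity DU = 82.645 %.


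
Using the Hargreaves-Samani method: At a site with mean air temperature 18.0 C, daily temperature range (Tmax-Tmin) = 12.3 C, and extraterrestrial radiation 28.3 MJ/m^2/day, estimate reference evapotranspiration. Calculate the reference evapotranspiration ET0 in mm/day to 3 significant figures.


Approach: apply the Hargreaves-Samani method, ET0 = 0.0023*(Tmean+17.8)*sqrt(Tmax-Tmin)*0.408*Ra.
ET0 = 0.0023*(18.0+17.8)*sqrt(12.3)*0.408*28.3 = 3.33 mm/day
Therefore the reference evapotranspiration ET0 = 3.33 mm/day.


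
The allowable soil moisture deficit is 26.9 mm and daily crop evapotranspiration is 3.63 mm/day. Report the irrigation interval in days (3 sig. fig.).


Approach: apply the irrigation interval relation, interval = SMD / ETc.
interval = 26.9 / 3.63 = 7.41 days
Therefore the irrigation interval = 7.41 days.


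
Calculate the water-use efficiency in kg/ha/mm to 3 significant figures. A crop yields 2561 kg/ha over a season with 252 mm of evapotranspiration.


Approach: apply the water-use efficiency ratio, WUE = yield/ET.
WUE = 2561 / 252 = 10.2 kg/ha/mm
Therefore the water-use efficiency = 10.2 kg/ha/mm.


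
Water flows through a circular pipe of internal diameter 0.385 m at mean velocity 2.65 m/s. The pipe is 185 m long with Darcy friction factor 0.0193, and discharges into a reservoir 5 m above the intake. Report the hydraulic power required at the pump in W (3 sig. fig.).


Approach: apply continuity + Darcy-Weisbach + hydraulic power, Q = A*v; hf = f*(L/D)*(v^2/(2g)); H = static + hf; P = rho*g*Q*H.
Step 1 — flow rate (continuity, Q = A*v):
  A = pi*(0.385/2)^2 = 0.11642 m^2
  Q = 0.11642 * 2.65 = 0.30850 m^3/s
Step 2 — friction head loss (Darcy-Weisbach):
  hf = 0.0193 * (185/0.385) * (2.65^2 / (2*9.81))
  hf = 3.3194 m
Step 3 — total head: H = 5 + 3.3194 = 8.3194 m
Step 4 — hydraulic power (P = rho*g*Q*H):
  P = 1000 * 9.81 * 0.30850 * 8.3194 = 25200 W
Therefore the hydraulic power required at the pump = 25200 W.


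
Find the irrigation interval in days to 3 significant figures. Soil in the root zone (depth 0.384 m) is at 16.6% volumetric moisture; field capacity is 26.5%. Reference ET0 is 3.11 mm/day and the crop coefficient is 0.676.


Approach: apply soil-water budget scheduling, SMD = (FC-theta)/100*depth*1000; ETc = ET0*Kc; interval = SMD/ETc.
Step 1 — soil moisture deficit:
  SMD = (26.5 - 16.6)/100 * 0.384 * 1000 = 38.016 mm
Step 2 — daily crop ET (ETc = ET0*Kc):
  ETc = 3.11 * 0.676 = 2.1024 mm/day
Step 3 — irrigation interval (SMD/ETc):
  interval = 38.016 / 2.1024 = 18.1 days
Therefore the irrigation interval = 18.1 days.


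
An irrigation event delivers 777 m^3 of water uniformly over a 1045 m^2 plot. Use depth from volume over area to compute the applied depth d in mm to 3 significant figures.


Approach: apply depth from volume over area, d = (V/A)*1000.
d = (777 / 1045) * 1000 = 744 mm
Therefore the applied depth d = 744 mm.


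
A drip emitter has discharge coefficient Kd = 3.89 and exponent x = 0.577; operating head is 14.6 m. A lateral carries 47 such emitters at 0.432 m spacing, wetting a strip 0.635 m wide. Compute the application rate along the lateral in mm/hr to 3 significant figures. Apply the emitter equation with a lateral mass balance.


Approach: apply the emitter equation with a lateral mass balance, q = Kd*h^x; Q = n*q; rate = Q/(n*spacing*width).
Step 1 — single emitter flow (q = Kd*h^x):
  q = 3.89 * 14.6^0.577 = 18.272 L/hr
Step 2 — total lateral flow: Q = 47 * 18.272 = 858.77 L/hr
Step 3 — wetted area: A = 47 * 0.432 * 0.635 = 12.893 m^2
Step 4 — application rate: Q/A = 858.77/12.893 = 66.6 mm/hr
Therefore the application rate along the lateral = 66.6 mm/hr.


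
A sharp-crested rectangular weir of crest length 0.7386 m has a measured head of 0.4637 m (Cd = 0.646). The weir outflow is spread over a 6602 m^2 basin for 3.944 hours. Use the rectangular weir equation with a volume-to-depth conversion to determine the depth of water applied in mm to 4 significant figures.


Approach: apply the rectangular weir equation with a volume-to-depth conversion, Q = (2/3)*Cd*L*sqrt(2g)*H^1.5; d = Q*t/A * 1000.
Step 1 — weir discharge:
  Q = (2/3)*0.646*0.7386*sqrt(2*9.81)*0.4637^1.5 = 0.444893 m^3/s
Step 2 — volume: V = 0.444893 * 3.944*3600 = 6316.77 m^3
Step 3 — depth: d = V/A * 1000 = 6316.77/6602 * 1000 = 956.8 mm
Therefore the depth of water applied = 956.8 mm.


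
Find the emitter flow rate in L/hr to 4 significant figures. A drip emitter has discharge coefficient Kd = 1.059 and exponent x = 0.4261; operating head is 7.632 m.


Approach: apply the emitter characteristic equation, q = Kd * h^x.
q = 1.059 * 7.632^0.4261 = 2.518 L/hr
Therefore the emitter flow rate = 2.518 L/hr.


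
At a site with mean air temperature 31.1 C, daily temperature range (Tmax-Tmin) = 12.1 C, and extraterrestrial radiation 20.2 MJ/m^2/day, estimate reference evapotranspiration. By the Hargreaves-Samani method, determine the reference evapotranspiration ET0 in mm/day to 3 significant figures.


Approach: apply the Hargreaves-Samani method, ET0 = 0.0023*(Tmean+17.8)*sqrt(Tmax-Tmin)*0.408*Ra.
ET0 = 0.0023*(31.1+17.8)*sqrt(12.1)*0.408*20.2 = 3.22 mm/day
Therefore the reference evapotranspiration ET0 = 3.22 mm/day.
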